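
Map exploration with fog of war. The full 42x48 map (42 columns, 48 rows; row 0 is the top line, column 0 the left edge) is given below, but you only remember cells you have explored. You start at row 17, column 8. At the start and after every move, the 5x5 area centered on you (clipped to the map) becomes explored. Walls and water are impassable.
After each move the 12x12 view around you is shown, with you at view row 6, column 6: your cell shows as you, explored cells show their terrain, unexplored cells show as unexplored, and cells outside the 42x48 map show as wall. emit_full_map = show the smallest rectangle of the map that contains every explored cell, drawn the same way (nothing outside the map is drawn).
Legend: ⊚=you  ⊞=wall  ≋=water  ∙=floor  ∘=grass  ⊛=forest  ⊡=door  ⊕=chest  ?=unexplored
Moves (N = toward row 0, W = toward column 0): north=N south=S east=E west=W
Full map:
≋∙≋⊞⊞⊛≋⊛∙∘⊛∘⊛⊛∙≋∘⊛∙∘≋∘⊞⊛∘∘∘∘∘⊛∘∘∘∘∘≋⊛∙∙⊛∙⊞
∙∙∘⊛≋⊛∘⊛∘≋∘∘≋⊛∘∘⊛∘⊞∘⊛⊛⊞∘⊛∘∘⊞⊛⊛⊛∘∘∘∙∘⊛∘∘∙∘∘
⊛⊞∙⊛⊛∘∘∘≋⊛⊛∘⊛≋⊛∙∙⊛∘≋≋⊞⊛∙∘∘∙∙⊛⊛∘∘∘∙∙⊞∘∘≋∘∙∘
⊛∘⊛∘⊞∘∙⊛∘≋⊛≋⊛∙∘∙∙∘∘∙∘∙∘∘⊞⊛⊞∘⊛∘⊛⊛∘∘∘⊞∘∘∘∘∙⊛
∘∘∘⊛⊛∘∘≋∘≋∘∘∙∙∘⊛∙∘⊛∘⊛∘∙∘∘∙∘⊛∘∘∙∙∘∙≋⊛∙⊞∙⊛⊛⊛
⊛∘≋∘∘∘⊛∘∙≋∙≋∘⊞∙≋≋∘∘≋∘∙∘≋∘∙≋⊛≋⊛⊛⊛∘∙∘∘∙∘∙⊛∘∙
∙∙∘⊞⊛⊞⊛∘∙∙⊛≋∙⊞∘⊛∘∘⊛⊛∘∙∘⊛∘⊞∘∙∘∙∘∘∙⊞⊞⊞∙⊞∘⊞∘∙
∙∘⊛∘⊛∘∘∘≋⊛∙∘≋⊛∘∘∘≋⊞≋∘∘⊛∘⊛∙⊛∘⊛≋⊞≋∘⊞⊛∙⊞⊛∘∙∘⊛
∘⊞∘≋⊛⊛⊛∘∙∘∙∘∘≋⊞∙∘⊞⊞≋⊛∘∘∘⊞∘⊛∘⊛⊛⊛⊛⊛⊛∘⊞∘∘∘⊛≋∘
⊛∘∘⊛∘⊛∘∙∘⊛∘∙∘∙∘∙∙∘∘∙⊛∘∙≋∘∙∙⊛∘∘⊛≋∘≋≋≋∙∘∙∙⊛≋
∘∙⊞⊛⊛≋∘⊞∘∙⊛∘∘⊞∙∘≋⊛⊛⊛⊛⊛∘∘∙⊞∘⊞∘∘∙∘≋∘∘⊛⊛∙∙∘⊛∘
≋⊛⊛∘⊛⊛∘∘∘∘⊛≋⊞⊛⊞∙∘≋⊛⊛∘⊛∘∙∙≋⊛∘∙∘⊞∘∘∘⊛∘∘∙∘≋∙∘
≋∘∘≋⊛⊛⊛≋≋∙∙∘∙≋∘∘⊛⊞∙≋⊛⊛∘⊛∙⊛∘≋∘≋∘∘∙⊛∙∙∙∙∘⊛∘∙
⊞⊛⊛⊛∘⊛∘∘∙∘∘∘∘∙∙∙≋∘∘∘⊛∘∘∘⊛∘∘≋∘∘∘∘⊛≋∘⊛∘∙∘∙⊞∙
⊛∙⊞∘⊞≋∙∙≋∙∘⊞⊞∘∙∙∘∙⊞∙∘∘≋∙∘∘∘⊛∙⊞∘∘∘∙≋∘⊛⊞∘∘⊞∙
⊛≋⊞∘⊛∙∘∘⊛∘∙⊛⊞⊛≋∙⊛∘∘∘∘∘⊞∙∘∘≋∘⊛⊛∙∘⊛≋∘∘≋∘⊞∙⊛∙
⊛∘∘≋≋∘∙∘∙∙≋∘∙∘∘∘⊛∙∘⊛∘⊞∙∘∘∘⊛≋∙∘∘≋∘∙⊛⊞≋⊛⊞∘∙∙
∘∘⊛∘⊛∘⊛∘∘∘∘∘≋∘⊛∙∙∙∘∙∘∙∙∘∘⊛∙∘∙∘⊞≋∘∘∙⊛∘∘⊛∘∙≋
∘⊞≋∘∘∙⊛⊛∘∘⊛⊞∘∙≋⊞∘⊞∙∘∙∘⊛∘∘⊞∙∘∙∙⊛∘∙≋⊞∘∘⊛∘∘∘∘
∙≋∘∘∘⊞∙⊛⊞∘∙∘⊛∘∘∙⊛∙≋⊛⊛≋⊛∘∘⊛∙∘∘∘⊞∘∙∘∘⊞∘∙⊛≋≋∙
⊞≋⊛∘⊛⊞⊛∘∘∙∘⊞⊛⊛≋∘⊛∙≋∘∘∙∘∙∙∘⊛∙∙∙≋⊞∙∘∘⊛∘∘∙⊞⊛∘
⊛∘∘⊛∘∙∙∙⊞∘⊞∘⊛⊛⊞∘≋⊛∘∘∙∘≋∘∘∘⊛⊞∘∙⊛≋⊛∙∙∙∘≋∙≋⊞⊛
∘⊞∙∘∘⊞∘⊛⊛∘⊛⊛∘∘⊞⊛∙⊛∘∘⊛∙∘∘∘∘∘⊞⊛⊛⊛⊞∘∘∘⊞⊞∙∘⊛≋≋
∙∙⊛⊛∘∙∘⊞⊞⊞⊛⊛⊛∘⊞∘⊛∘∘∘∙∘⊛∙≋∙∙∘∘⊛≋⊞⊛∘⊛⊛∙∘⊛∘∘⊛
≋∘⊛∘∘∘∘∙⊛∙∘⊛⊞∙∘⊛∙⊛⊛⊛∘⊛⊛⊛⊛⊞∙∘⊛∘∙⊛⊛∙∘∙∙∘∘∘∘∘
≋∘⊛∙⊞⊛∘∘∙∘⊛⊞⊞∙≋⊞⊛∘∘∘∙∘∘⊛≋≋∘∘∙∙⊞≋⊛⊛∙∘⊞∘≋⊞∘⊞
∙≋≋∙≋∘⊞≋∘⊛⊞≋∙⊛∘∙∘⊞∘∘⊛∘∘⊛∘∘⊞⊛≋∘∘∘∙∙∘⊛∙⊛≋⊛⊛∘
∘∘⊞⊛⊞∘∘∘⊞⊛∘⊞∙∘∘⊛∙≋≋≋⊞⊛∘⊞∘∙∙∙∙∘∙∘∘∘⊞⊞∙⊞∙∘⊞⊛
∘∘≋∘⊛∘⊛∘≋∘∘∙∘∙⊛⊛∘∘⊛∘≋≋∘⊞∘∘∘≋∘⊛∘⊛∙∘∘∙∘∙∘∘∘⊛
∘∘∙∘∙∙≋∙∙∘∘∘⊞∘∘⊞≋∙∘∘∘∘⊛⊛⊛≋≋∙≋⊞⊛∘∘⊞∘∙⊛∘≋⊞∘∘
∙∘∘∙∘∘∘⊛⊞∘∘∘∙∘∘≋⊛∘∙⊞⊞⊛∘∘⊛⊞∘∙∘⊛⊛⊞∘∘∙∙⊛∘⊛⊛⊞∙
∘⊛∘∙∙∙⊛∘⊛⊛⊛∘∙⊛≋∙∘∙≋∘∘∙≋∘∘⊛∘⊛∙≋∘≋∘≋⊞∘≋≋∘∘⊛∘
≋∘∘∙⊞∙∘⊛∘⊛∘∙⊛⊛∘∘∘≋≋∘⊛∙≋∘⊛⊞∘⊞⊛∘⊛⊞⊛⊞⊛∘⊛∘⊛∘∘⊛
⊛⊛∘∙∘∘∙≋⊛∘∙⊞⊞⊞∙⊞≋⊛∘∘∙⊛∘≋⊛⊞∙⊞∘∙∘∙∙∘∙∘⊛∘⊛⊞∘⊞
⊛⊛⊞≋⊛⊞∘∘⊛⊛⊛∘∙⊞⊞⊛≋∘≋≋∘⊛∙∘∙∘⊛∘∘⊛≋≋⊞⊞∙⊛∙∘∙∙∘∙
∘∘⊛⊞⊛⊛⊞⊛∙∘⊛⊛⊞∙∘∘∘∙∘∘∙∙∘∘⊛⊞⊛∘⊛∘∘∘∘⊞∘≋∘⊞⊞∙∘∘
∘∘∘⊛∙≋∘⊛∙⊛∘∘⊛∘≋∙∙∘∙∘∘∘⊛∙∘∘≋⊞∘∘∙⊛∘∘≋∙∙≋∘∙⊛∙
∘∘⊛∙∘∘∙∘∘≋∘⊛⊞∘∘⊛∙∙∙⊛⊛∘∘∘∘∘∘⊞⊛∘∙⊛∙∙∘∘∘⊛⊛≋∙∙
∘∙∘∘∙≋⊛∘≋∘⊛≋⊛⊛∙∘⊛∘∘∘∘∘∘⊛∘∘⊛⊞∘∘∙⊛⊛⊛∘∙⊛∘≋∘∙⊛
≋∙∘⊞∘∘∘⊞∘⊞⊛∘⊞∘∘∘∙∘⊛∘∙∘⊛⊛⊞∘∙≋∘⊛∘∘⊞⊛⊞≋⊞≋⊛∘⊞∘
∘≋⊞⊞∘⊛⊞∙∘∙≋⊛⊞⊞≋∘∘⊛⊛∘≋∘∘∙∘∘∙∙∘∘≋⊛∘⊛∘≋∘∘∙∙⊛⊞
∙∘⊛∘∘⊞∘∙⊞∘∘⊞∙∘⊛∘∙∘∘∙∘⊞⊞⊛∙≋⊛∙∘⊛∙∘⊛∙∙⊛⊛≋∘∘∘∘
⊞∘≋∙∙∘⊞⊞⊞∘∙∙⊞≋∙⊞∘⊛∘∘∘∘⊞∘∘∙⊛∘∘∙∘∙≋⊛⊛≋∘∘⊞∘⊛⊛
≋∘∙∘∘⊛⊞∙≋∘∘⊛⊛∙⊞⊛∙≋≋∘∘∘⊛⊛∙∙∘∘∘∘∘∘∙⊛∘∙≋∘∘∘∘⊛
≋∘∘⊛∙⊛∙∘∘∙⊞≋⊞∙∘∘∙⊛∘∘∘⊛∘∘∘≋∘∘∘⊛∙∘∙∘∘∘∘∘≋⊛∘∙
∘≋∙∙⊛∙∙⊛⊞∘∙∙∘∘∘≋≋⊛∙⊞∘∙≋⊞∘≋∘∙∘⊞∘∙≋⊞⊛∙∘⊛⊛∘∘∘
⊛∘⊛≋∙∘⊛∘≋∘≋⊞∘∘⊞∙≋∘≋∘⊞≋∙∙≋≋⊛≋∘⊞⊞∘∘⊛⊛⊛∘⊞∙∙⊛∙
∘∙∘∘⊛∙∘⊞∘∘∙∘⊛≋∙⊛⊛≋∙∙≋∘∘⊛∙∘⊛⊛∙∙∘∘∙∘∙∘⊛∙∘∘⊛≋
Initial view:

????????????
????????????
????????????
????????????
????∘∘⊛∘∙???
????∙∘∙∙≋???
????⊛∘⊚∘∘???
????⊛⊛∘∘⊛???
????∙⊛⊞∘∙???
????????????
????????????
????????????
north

????????????
????????????
????????????
????????????
????∙∙≋∙∘???
????∘∘⊛∘∙???
????∙∘⊚∙≋???
????⊛∘∘∘∘???
????⊛⊛∘∘⊛???
????∙⊛⊞∘∙???
????????????
????????????

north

????????????
????????????
????????????
????????????
????∘∘∙∘∘???
????∙∙≋∙∘???
????∘∘⊚∘∙???
????∙∘∙∙≋???
????⊛∘∘∘∘???
????⊛⊛∘∘⊛???
????∙⊛⊞∘∙???
????????????

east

????????????
????????????
????????????
????????????
???∘∘∙∘∘∘???
???∙∙≋∙∘⊞???
???∘∘⊛⊚∙⊛???
???∙∘∙∙≋∘???
???⊛∘∘∘∘∘???
???⊛⊛∘∘⊛????
???∙⊛⊞∘∙????
????????????

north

????????????
????????????
????????????
????????????
????≋≋∙∙∘???
???∘∘∙∘∘∘???
???∙∙≋⊚∘⊞???
???∘∘⊛∘∙⊛???
???∙∘∙∙≋∘???
???⊛∘∘∘∘∘???
???⊛⊛∘∘⊛????
???∙⊛⊞∘∙????

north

????????????
????????????
????????????
????????????
????∘∘∘⊛≋???
????≋≋∙∙∘???
???∘∘∙⊚∘∘???
???∙∙≋∙∘⊞???
???∘∘⊛∘∙⊛???
???∙∘∙∙≋∘???
???⊛∘∘∘∘∘???
???⊛⊛∘∘⊛????

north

????????????
????????????
????????????
????????????
????⊞∘∙⊛∘???
????∘∘∘⊛≋???
????≋≋⊚∙∘???
???∘∘∙∘∘∘???
???∙∙≋∙∘⊞???
???∘∘⊛∘∙⊛???
???∙∘∙∙≋∘???
???⊛∘∘∘∘∘???

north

????????????
????????????
????????????
????????????
????∙∘⊛∘∙???
????⊞∘∙⊛∘???
????∘∘⊚⊛≋???
????≋≋∙∙∘???
???∘∘∙∘∘∘???
???∙∙≋∙∘⊞???
???∘∘⊛∘∙⊛???
???∙∘∙∙≋∘???

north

????????????
????????????
????????????
????????????
????∘∙∘∙∘???
????∙∘⊛∘∙???
????⊞∘⊚⊛∘???
????∘∘∘⊛≋???
????≋≋∙∙∘???
???∘∘∙∘∘∘???
???∙∙≋∙∘⊞???
???∘∘⊛∘∙⊛???

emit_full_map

?∘∙∘∙∘
?∙∘⊛∘∙
?⊞∘⊚⊛∘
?∘∘∘⊛≋
?≋≋∙∙∘
∘∘∙∘∘∘
∙∙≋∙∘⊞
∘∘⊛∘∙⊛
∙∘∙∙≋∘
⊛∘∘∘∘∘
⊛⊛∘∘⊛?
∙⊛⊞∘∙?

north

????????????
????????????
????????????
????????????
????∘≋⊛∙∘???
????∘∙∘∙∘???
????∙∘⊚∘∙???
????⊞∘∙⊛∘???
????∘∘∘⊛≋???
????≋≋∙∙∘???
???∘∘∙∘∘∘???
???∙∙≋∙∘⊞???

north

????????????
????????????
????????????
????????????
????∘∙∙⊛≋???
????∘≋⊛∙∘???
????∘∙⊚∙∘???
????∙∘⊛∘∙???
????⊞∘∙⊛∘???
????∘∘∘⊛≋???
????≋≋∙∙∘???
???∘∘∙∘∘∘???

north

????????????
????????????
????????????
????????????
????∘∙≋∙≋???
????∘∙∙⊛≋???
????∘≋⊚∙∘???
????∘∙∘∙∘???
????∙∘⊛∘∙???
????⊞∘∙⊛∘???
????∘∘∘⊛≋???
????≋≋∙∙∘???

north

????????????
????????????
????????????
????????????
????≋∘≋∘∘???
????∘∙≋∙≋???
????∘∙⊚⊛≋???
????∘≋⊛∙∘???
????∘∙∘∙∘???
????∙∘⊛∘∙???
????⊞∘∙⊛∘???
????∘∘∘⊛≋???

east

????????????
????????????
????????????
????????????
???≋∘≋∘∘∙???
???∘∙≋∙≋∘???
???∘∙∙⊚≋∙???
???∘≋⊛∙∘≋???
???∘∙∘∙∘∘???
???∙∘⊛∘∙????
???⊞∘∙⊛∘????
???∘∘∘⊛≋????

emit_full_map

?≋∘≋∘∘∙
?∘∙≋∙≋∘
?∘∙∙⊚≋∙
?∘≋⊛∙∘≋
?∘∙∘∙∘∘
?∙∘⊛∘∙?
?⊞∘∙⊛∘?
?∘∘∘⊛≋?
?≋≋∙∙∘?
∘∘∙∘∘∘?
∙∙≋∙∘⊞?
∘∘⊛∘∙⊛?
∙∘∙∙≋∘?
⊛∘∘∘∘∘?
⊛⊛∘∘⊛??
∙⊛⊞∘∙??

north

⊞⊞⊞⊞⊞⊞⊞⊞⊞⊞⊞⊞
????????????
????????????
????????????
????∘≋⊛≋⊛???
???≋∘≋∘∘∙???
???∘∙≋⊚≋∘???
???∘∙∙⊛≋∙???
???∘≋⊛∙∘≋???
???∘∙∘∙∘∘???
???∙∘⊛∘∙????
???⊞∘∙⊛∘????

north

⊞⊞⊞⊞⊞⊞⊞⊞⊞⊞⊞⊞
⊞⊞⊞⊞⊞⊞⊞⊞⊞⊞⊞⊞
????????????
????????????
????≋⊛⊛∘⊛???
????∘≋⊛≋⊛???
???≋∘≋⊚∘∙???
???∘∙≋∙≋∘???
???∘∙∙⊛≋∙???
???∘≋⊛∙∘≋???
???∘∙∘∙∘∘???
???∙∘⊛∘∙????

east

⊞⊞⊞⊞⊞⊞⊞⊞⊞⊞⊞⊞
⊞⊞⊞⊞⊞⊞⊞⊞⊞⊞⊞⊞
????????????
????????????
???≋⊛⊛∘⊛≋???
???∘≋⊛≋⊛∙???
??≋∘≋∘⊚∙∙???
??∘∙≋∙≋∘⊞???
??∘∙∙⊛≋∙⊞???
??∘≋⊛∙∘≋????
??∘∙∘∙∘∘????
??∙∘⊛∘∙?????

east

⊞⊞⊞⊞⊞⊞⊞⊞⊞⊞⊞⊞
⊞⊞⊞⊞⊞⊞⊞⊞⊞⊞⊞⊞
????????????
????????????
??≋⊛⊛∘⊛≋⊛???
??∘≋⊛≋⊛∙∘???
?≋∘≋∘∘⊚∙∘???
?∘∙≋∙≋∘⊞∙???
?∘∙∙⊛≋∙⊞∘???
?∘≋⊛∙∘≋?????
?∘∙∘∙∘∘?????
?∙∘⊛∘∙??????

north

⊞⊞⊞⊞⊞⊞⊞⊞⊞⊞⊞⊞
⊞⊞⊞⊞⊞⊞⊞⊞⊞⊞⊞⊞
⊞⊞⊞⊞⊞⊞⊞⊞⊞⊞⊞⊞
????????????
????∘∘≋⊛∘???
??≋⊛⊛∘⊛≋⊛???
??∘≋⊛≋⊚∙∘???
?≋∘≋∘∘∙∙∘???
?∘∙≋∙≋∘⊞∙???
?∘∙∙⊛≋∙⊞∘???
?∘≋⊛∙∘≋?????
?∘∙∘∙∘∘?????

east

⊞⊞⊞⊞⊞⊞⊞⊞⊞⊞⊞⊞
⊞⊞⊞⊞⊞⊞⊞⊞⊞⊞⊞⊞
⊞⊞⊞⊞⊞⊞⊞⊞⊞⊞⊞⊞
????????????
???∘∘≋⊛∘∘???
?≋⊛⊛∘⊛≋⊛∙???
?∘≋⊛≋⊛⊚∘∙???
≋∘≋∘∘∙∙∘⊛???
∘∙≋∙≋∘⊞∙≋???
∘∙∙⊛≋∙⊞∘????
∘≋⊛∙∘≋??????
∘∙∘∙∘∘??????

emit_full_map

????∘∘≋⊛∘∘
??≋⊛⊛∘⊛≋⊛∙
??∘≋⊛≋⊛⊚∘∙
?≋∘≋∘∘∙∙∘⊛
?∘∙≋∙≋∘⊞∙≋
?∘∙∙⊛≋∙⊞∘?
?∘≋⊛∙∘≋???
?∘∙∘∙∘∘???
?∙∘⊛∘∙????
?⊞∘∙⊛∘????
?∘∘∘⊛≋????
?≋≋∙∙∘????
∘∘∙∘∘∘????
∙∙≋∙∘⊞????
∘∘⊛∘∙⊛????
∙∘∙∙≋∘????
⊛∘∘∘∘∘????
⊛⊛∘∘⊛?????
∙⊛⊞∘∙?????


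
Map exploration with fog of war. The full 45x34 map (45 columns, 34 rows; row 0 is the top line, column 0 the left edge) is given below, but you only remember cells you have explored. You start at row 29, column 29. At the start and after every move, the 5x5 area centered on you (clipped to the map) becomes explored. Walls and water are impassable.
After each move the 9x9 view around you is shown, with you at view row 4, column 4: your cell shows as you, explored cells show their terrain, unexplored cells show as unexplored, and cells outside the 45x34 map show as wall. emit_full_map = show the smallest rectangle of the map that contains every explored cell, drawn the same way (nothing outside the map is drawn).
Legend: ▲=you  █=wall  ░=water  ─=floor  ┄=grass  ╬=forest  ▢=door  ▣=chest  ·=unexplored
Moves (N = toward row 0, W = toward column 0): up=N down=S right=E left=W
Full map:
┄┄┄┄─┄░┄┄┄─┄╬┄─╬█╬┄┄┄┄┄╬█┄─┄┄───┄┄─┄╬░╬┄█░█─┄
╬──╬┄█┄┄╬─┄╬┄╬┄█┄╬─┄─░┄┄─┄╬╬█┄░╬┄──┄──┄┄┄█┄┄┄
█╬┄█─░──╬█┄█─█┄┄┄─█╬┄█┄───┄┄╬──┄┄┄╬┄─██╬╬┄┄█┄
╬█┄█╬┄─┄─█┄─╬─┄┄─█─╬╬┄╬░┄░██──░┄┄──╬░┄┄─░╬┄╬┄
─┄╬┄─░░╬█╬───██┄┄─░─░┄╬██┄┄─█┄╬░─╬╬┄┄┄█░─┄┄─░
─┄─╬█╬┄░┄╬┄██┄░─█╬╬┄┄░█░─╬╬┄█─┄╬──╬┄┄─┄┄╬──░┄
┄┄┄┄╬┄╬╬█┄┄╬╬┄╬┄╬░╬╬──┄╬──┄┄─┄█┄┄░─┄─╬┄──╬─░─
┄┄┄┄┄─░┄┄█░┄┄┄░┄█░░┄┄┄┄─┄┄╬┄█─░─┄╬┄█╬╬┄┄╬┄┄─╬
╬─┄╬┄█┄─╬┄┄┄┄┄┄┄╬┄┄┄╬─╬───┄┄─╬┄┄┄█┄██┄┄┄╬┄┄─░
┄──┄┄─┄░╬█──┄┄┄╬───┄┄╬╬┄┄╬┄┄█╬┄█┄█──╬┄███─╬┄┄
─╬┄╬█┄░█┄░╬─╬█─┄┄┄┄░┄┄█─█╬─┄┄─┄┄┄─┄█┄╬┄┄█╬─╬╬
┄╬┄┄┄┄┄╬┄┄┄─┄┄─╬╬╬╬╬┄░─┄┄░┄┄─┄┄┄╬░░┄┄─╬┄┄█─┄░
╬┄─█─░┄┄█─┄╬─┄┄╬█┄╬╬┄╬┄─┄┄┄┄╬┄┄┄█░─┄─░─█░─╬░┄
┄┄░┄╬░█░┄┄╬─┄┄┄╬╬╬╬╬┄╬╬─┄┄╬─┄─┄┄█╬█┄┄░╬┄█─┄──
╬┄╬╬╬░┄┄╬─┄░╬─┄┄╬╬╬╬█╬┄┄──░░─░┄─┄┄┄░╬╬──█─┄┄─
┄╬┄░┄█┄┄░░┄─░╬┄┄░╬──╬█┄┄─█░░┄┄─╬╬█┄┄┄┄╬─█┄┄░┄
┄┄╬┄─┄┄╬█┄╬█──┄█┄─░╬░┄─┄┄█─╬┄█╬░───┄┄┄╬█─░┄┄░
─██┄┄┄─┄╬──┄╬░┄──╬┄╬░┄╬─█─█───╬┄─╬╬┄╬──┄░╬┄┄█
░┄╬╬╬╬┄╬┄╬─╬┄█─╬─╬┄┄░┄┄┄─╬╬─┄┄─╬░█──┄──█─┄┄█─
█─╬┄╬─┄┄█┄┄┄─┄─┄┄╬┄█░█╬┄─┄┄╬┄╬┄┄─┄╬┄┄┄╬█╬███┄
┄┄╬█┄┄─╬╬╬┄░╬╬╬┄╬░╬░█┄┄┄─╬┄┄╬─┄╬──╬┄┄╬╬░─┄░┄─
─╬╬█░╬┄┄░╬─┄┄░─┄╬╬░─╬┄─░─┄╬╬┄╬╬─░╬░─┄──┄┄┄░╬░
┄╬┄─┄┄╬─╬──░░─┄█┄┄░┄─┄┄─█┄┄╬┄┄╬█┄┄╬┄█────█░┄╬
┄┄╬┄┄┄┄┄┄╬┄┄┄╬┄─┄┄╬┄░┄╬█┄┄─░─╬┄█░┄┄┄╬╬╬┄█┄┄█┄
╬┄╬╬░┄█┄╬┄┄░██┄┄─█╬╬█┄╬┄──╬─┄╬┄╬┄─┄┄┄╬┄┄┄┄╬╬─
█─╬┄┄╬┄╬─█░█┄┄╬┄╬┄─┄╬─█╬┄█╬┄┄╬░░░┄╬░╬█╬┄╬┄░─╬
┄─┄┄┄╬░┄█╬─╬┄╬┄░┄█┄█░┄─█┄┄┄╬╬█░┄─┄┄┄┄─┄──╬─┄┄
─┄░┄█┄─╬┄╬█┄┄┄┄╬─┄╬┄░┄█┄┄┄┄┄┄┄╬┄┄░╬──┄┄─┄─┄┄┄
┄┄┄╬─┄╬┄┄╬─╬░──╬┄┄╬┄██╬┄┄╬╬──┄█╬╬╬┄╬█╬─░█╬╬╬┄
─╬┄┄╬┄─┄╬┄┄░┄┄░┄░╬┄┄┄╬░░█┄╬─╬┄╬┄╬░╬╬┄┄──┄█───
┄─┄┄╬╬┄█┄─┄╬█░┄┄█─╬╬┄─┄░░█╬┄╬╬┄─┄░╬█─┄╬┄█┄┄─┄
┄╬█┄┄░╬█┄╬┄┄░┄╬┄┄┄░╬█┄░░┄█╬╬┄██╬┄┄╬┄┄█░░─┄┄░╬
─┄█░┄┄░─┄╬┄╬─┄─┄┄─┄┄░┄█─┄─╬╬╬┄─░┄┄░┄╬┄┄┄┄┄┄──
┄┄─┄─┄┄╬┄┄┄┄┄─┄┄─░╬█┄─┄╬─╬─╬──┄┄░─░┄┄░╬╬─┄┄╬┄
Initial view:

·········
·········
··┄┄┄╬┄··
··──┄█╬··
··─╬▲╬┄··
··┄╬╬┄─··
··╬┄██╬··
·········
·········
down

·········
··┄┄┄╬┄··
··──┄█╬··
··─╬┄╬┄··
··┄╬▲┄─··
··╬┄██╬··
··╬╬┄─░··
·········
█████████

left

·········
···┄┄┄╬┄·
··╬──┄█╬·
··╬─╬┄╬┄·
··╬┄▲╬┄─·
··╬╬┄██╬·
··╬╬╬┄─░·
·········
█████████

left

·········
····┄┄┄╬┄
··╬╬──┄█╬
··┄╬─╬┄╬┄
··█╬▲╬╬┄─
··█╬╬┄██╬
··─╬╬╬┄─░
·········
█████████

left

·········
·····┄┄┄╬
··┄╬╬──┄█
··█┄╬─╬┄╬
··░█▲┄╬╬┄
··┄█╬╬┄██
··┄─╬╬╬┄─
·········
█████████

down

·····┄┄┄╬
··┄╬╬──┄█
··█┄╬─╬┄╬
··░█╬┄╬╬┄
··┄█▲╬┄██
··┄─╬╬╬┄─
··─╬─╬─··
█████████
█████████

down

··┄╬╬──┄█
··█┄╬─╬┄╬
··░█╬┄╬╬┄
··┄█╬╬┄██
··┄─▲╬╬┄─
··─╬─╬─··
█████████
█████████
█████████

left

···┄╬╬──┄
···█┄╬─╬┄
··░░█╬┄╬╬
··░┄█╬╬┄█
··─┄▲╬╬╬┄
··╬─╬─╬─·
█████████
█████████
█████████

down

···█┄╬─╬┄
··░░█╬┄╬╬
··░┄█╬╬┄█
··─┄─╬╬╬┄
··╬─▲─╬─·
█████████
█████████
█████████
█████████

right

··█┄╬─╬┄╬
·░░█╬┄╬╬┄
·░┄█╬╬┄██
·─┄─╬╬╬┄─
·╬─╬▲╬─··
█████████
█████████
█████████
█████████

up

··┄╬╬──┄█
··█┄╬─╬┄╬
·░░█╬┄╬╬┄
·░┄█╬╬┄██
·─┄─▲╬╬┄─
·╬─╬─╬─··
█████████
█████████
█████████

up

·····┄┄┄╬
··┄╬╬──┄█
··█┄╬─╬┄╬
·░░█╬┄╬╬┄
·░┄█▲╬┄██
·─┄─╬╬╬┄─
·╬─╬─╬─··
█████████
█████████

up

·········
·····┄┄┄╬
··┄╬╬──┄█
··█┄╬─╬┄╬
·░░█▲┄╬╬┄
·░┄█╬╬┄██
·─┄─╬╬╬┄─
·╬─╬─╬─··
█████████

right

·········
····┄┄┄╬┄
·┄╬╬──┄█╬
·█┄╬─╬┄╬┄
░░█╬▲╬╬┄─
░┄█╬╬┄██╬
─┄─╬╬╬┄─░
╬─╬─╬─···
█████████

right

·········
···┄┄┄╬┄·
┄╬╬──┄█╬·
█┄╬─╬┄╬┄·
░█╬┄▲╬┄─·
┄█╬╬┄██╬·
┄─╬╬╬┄─░·
─╬─╬─····
█████████

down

···┄┄┄╬┄·
┄╬╬──┄█╬·
█┄╬─╬┄╬┄·
░█╬┄╬╬┄─·
┄█╬╬▲██╬·
┄─╬╬╬┄─░·
─╬─╬──┄··
█████████
█████████

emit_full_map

····┄┄┄╬┄
·┄╬╬──┄█╬
·█┄╬─╬┄╬┄
░░█╬┄╬╬┄─
░┄█╬╬▲██╬
─┄─╬╬╬┄─░
╬─╬─╬──┄·

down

┄╬╬──┄█╬·
█┄╬─╬┄╬┄·
░█╬┄╬╬┄─·
┄█╬╬┄██╬·
┄─╬╬▲┄─░·
─╬─╬──┄··
█████████
█████████
█████████

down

█┄╬─╬┄╬┄·
░█╬┄╬╬┄─·
┄█╬╬┄██╬·
┄─╬╬╬┄─░·
─╬─╬▲─┄··
█████████
█████████
█████████
█████████

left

·█┄╬─╬┄╬┄
░░█╬┄╬╬┄─
░┄█╬╬┄██╬
─┄─╬╬╬┄─░
╬─╬─▲──┄·
█████████
█████████
█████████
█████████

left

··█┄╬─╬┄╬
·░░█╬┄╬╬┄
·░┄█╬╬┄██
·─┄─╬╬╬┄─
·╬─╬▲╬──┄
█████████
█████████
█████████
█████████

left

···█┄╬─╬┄
··░░█╬┄╬╬
··░┄█╬╬┄█
··─┄─╬╬╬┄
··╬─▲─╬──
█████████
█████████
█████████
█████████

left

····█┄╬─╬
···░░█╬┄╬
··░░┄█╬╬┄
··█─┄─╬╬╬
··┄╬▲╬─╬─
█████████
█████████
█████████
█████████

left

·····█┄╬─
····░░█╬┄
··┄░░┄█╬╬
··┄█─┄─╬╬
··─┄▲─╬─╬
█████████
█████████
█████████
█████████

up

·····┄╬╬─
·····█┄╬─
··─┄░░█╬┄
··┄░░┄█╬╬
··┄█▲┄─╬╬
··─┄╬─╬─╬
█████████
█████████
█████████

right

····┄╬╬──
····█┄╬─╬
·─┄░░█╬┄╬
·┄░░┄█╬╬┄
·┄█─▲─╬╬╬
·─┄╬─╬─╬─
█████████
█████████
█████████

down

····█┄╬─╬
·─┄░░█╬┄╬
·┄░░┄█╬╬┄
·┄█─┄─╬╬╬
·─┄╬▲╬─╬─
█████████
█████████
█████████
█████████

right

···█┄╬─╬┄
─┄░░█╬┄╬╬
┄░░┄█╬╬┄█
┄█─┄─╬╬╬┄
─┄╬─▲─╬──
█████████
█████████
█████████
█████████

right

··█┄╬─╬┄╬
┄░░█╬┄╬╬┄
░░┄█╬╬┄██
█─┄─╬╬╬┄─
┄╬─╬▲╬──┄
█████████
█████████
█████████
█████████

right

·█┄╬─╬┄╬┄
░░█╬┄╬╬┄─
░┄█╬╬┄██╬
─┄─╬╬╬┄─░
╬─╬─▲──┄·
█████████
█████████
█████████
█████████

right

█┄╬─╬┄╬┄·
░█╬┄╬╬┄─·
┄█╬╬┄██╬·
┄─╬╬╬┄─░·
─╬─╬▲─┄··
█████████
█████████
█████████
█████████

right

┄╬─╬┄╬┄··
█╬┄╬╬┄─··
█╬╬┄██╬··
─╬╬╬┄─░··
╬─╬─▲┄┄··
█████████
█████████
█████████
█████████

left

█┄╬─╬┄╬┄·
░█╬┄╬╬┄─·
┄█╬╬┄██╬·
┄─╬╬╬┄─░·
─╬─╬▲─┄┄·
█████████
█████████
█████████
█████████

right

┄╬─╬┄╬┄··
█╬┄╬╬┄─··
█╬╬┄██╬··
─╬╬╬┄─░··
╬─╬─▲┄┄··
█████████
█████████
█████████
█████████

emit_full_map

······┄┄┄╬┄
···┄╬╬──┄█╬
···█┄╬─╬┄╬┄
─┄░░█╬┄╬╬┄─
┄░░┄█╬╬┄██╬
┄█─┄─╬╬╬┄─░
─┄╬─╬─╬─▲┄┄

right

╬─╬┄╬┄···
╬┄╬╬┄─···
╬╬┄██╬┄··
╬╬╬┄─░┄··
─╬──▲┄░··
█████████
█████████
█████████
█████████

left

┄╬─╬┄╬┄··
█╬┄╬╬┄─··
█╬╬┄██╬┄·
─╬╬╬┄─░┄·
╬─╬─▲┄┄░·
█████████
█████████
█████████
█████████

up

╬╬──┄█╬··
┄╬─╬┄╬┄··
█╬┄╬╬┄─··
█╬╬┄██╬┄·
─╬╬╬▲─░┄·
╬─╬──┄┄░·
█████████
█████████
█████████

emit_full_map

······┄┄┄╬┄·
···┄╬╬──┄█╬·
···█┄╬─╬┄╬┄·
─┄░░█╬┄╬╬┄─·
┄░░┄█╬╬┄██╬┄
┄█─┄─╬╬╬▲─░┄
─┄╬─╬─╬──┄┄░


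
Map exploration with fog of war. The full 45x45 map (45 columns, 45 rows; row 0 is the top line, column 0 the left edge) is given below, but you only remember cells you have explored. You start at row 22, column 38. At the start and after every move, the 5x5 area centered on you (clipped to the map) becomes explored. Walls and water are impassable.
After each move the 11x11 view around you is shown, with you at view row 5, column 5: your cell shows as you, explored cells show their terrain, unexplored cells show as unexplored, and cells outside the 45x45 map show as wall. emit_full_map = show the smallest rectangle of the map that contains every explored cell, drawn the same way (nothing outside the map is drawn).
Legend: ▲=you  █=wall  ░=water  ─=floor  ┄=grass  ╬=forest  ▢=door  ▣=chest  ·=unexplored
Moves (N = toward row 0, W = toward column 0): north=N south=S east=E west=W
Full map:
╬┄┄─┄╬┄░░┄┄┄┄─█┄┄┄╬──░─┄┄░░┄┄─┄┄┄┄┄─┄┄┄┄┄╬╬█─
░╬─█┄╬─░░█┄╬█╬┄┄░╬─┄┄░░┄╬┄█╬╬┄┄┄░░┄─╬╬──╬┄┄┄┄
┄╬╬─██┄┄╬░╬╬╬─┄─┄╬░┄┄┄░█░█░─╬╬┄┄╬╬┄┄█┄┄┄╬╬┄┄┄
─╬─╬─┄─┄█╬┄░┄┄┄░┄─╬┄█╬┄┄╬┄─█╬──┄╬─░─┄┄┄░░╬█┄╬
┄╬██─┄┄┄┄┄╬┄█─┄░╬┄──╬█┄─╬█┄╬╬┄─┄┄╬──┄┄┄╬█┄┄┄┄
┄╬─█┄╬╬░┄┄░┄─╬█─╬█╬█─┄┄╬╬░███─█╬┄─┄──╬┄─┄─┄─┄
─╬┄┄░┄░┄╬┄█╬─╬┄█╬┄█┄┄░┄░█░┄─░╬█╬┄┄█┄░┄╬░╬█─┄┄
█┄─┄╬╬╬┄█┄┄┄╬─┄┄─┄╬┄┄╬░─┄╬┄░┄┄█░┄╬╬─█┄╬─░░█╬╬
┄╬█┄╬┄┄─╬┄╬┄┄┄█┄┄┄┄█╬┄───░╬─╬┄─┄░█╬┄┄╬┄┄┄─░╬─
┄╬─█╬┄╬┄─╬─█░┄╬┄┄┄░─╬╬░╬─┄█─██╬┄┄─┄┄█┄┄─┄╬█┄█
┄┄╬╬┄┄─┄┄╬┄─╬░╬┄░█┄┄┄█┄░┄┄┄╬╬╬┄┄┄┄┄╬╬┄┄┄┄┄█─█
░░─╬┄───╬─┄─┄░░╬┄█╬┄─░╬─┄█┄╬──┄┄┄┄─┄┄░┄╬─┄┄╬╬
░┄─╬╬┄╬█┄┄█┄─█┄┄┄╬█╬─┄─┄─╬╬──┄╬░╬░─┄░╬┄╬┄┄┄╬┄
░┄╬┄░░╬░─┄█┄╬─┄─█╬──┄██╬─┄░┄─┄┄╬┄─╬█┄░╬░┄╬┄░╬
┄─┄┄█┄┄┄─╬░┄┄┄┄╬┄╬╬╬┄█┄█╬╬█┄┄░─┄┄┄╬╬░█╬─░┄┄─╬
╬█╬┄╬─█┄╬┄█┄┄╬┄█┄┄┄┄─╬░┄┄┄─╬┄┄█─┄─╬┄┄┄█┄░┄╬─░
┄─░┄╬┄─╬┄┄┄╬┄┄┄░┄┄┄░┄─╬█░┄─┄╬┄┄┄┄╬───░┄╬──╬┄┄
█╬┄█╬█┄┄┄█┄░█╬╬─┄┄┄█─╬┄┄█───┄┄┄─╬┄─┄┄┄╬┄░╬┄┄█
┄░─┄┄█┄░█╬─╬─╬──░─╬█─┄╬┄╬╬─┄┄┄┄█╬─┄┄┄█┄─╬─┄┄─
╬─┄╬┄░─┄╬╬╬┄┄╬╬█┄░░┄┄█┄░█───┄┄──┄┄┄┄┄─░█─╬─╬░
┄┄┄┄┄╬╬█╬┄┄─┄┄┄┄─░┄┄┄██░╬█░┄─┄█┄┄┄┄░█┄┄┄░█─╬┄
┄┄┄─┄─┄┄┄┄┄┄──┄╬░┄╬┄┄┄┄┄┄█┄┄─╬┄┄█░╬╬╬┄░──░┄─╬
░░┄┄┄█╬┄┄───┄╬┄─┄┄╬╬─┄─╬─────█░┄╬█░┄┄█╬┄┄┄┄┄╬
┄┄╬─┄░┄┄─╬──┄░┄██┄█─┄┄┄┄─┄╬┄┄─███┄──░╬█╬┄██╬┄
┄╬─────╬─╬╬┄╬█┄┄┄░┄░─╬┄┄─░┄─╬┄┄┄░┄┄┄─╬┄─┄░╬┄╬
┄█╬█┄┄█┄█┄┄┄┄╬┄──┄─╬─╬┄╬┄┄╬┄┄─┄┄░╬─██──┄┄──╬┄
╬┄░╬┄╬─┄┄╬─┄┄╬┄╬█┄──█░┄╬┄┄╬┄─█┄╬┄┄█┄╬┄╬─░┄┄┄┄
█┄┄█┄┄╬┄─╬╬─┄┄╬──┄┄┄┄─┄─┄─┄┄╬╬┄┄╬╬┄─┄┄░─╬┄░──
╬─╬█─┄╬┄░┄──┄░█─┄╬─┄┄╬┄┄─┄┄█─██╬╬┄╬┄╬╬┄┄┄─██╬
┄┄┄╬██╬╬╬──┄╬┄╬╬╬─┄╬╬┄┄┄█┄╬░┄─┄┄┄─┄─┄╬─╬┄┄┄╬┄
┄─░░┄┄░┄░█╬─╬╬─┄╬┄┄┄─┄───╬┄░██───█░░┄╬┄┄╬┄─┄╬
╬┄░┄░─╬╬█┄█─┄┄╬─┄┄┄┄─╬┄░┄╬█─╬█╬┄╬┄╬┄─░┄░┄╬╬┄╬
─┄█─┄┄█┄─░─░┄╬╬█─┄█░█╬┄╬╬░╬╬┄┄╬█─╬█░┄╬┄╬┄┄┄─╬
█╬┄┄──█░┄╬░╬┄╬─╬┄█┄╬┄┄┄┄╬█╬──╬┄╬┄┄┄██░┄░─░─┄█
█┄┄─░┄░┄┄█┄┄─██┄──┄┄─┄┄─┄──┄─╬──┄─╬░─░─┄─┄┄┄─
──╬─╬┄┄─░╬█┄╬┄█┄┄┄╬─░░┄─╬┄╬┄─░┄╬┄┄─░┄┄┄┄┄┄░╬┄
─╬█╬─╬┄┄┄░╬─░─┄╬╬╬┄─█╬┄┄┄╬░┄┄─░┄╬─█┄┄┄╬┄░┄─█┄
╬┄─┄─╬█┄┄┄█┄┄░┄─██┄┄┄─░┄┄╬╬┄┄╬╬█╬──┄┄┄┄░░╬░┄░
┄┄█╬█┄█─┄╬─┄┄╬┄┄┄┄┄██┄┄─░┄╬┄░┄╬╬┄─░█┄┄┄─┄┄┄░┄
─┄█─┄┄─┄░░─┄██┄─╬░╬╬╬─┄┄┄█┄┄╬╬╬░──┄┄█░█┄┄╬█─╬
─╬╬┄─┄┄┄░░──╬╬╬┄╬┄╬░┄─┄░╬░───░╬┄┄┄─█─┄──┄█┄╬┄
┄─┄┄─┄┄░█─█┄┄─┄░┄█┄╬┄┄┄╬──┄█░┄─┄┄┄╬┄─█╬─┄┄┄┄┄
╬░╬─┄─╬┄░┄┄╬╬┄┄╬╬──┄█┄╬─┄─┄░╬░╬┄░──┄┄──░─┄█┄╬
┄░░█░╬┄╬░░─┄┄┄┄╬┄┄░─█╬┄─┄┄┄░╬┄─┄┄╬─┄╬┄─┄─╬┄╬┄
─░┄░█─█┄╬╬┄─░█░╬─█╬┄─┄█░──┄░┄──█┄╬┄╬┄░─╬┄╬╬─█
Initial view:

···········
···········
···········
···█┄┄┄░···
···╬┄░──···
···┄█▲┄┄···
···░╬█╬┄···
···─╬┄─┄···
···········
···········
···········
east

···········
···········
···········
··█┄┄┄░█···
··╬┄░──░···
··┄█╬▲┄┄···
··░╬█╬┄█···
··─╬┄─┄░···
···········
···········
···········

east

··········█
··········█
··········█
·█┄┄┄░█─··█
·╬┄░──░┄··█
·┄█╬┄▲┄┄··█
·░╬█╬┄██··█
·─╬┄─┄░╬··█
··········█
··········█
··········█

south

··········█
··········█
·█┄┄┄░█─··█
·╬┄░──░┄··█
·┄█╬┄┄┄┄··█
·░╬█╬▲██··█
·─╬┄─┄░╬··█
···─┄┄──··█
··········█
··········█
··········█

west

···········
···········
··█┄┄┄░█─··
··╬┄░──░┄··
··┄█╬┄┄┄┄··
··░╬█▲┄██··
··─╬┄─┄░╬··
···──┄┄──··
···········
···········
···········

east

··········█
··········█
·█┄┄┄░█─··█
·╬┄░──░┄··█
·┄█╬┄┄┄┄··█
·░╬█╬▲██··█
·─╬┄─┄░╬··█
··──┄┄──··█
··········█
··········█
··········█

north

··········█
··········█
··········█
·█┄┄┄░█─··█
·╬┄░──░┄··█
·┄█╬┄▲┄┄··█
·░╬█╬┄██··█
·─╬┄─┄░╬··█
··──┄┄──··█
··········█
··········█

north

··········█
··········█
··········█
···░█─╬─··█
·█┄┄┄░█─··█
·╬┄░─▲░┄··█
·┄█╬┄┄┄┄··█
·░╬█╬┄██··█
·─╬┄─┄░╬··█
··──┄┄──··█
··········█

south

··········█
··········█
···░█─╬─··█
·█┄┄┄░█─··█
·╬┄░──░┄··█
·┄█╬┄▲┄┄··█
·░╬█╬┄██··█
·─╬┄─┄░╬··█
··──┄┄──··█
··········█
··········█

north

··········█
··········█
··········█
···░█─╬─··█
·█┄┄┄░█─··█
·╬┄░─▲░┄··█
·┄█╬┄┄┄┄··█
·░╬█╬┄██··█
·─╬┄─┄░╬··█
··──┄┄──··█
··········█

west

···········
···········
···········
···─░█─╬─··
··█┄┄┄░█─··
··╬┄░▲─░┄··
··┄█╬┄┄┄┄··
··░╬█╬┄██··
··─╬┄─┄░╬··
···──┄┄──··
···········

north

···········
···········
···········
···█┄─╬─···
···─░█─╬─··
··█┄┄▲░█─··
··╬┄░──░┄··
··┄█╬┄┄┄┄··
··░╬█╬┄██··
··─╬┄─┄░╬··
···──┄┄──··

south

···········
···········
···█┄─╬─···
···─░█─╬─··
··█┄┄┄░█─··
··╬┄░▲─░┄··
··┄█╬┄┄┄┄··
··░╬█╬┄██··
··─╬┄─┄░╬··
···──┄┄──··
···········

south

···········
···█┄─╬─···
···─░█─╬─··
··█┄┄┄░█─··
··╬┄░──░┄··
··┄█╬▲┄┄┄··
··░╬█╬┄██··
··─╬┄─┄░╬··
···──┄┄──··
···········
···········

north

···········
···········
···█┄─╬─···
···─░█─╬─··
··█┄┄┄░█─··
··╬┄░▲─░┄··
··┄█╬┄┄┄┄··
··░╬█╬┄██··
··─╬┄─┄░╬··
···──┄┄──··
···········

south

···········
···█┄─╬─···
···─░█─╬─··
··█┄┄┄░█─··
··╬┄░──░┄··
··┄█╬▲┄┄┄··
··░╬█╬┄██··
··─╬┄─┄░╬··
···──┄┄──··
···········
···········

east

··········█
··█┄─╬─···█
··─░█─╬─··█
·█┄┄┄░█─··█
·╬┄░──░┄··█
·┄█╬┄▲┄┄··█
·░╬█╬┄██··█
·─╬┄─┄░╬··█
··──┄┄──··█
··········█
··········█

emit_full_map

·█┄─╬─·
·─░█─╬─
█┄┄┄░█─
╬┄░──░┄
┄█╬┄▲┄┄
░╬█╬┄██
─╬┄─┄░╬
·──┄┄──
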